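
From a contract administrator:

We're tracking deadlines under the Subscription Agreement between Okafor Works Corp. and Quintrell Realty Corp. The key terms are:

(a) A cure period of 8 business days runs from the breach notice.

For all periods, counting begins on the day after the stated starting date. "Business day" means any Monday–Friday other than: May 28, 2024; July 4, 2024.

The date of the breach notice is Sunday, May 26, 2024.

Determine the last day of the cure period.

June 6, 2024

From Sunday, May 26, 2024, 8 business days (May 27, May 29, May 30, May 31, Jun 3, Jun 4, Jun 5, Jun 6, skipping weekends and the listed holiday on May 28) brings us to Thursday, June 6, 2024, which is the last day of the cure period.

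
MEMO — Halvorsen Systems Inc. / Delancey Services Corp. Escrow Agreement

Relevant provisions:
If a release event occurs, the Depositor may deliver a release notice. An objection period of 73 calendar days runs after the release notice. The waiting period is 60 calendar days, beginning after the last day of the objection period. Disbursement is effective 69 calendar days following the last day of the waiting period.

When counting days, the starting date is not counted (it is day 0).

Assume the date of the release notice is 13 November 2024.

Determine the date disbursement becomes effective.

3 June 2025

The last day of the objection period: 73 calendar days after 13 November 2024 is 25 January 2025.
The last day of the waiting period: 25 January 2025 + 60 days = 26 March 2025.
The date disbursement becomes effective: 26 March 2025 + 69 days = 3 June 2025.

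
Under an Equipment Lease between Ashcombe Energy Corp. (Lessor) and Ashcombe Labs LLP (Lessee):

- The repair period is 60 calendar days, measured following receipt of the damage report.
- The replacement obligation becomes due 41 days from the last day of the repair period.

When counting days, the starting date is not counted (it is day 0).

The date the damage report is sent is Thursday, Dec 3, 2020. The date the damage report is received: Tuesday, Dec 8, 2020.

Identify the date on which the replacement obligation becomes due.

Mar 19, 2021

The last day of the repair period: 60 calendar days after Dec 8, 2020 is Feb 6, 2021.
Adding 41 calendar days to Feb 6, 2021 gives Mar 19, 2021, which is the date on which the replacement obligation becomes due.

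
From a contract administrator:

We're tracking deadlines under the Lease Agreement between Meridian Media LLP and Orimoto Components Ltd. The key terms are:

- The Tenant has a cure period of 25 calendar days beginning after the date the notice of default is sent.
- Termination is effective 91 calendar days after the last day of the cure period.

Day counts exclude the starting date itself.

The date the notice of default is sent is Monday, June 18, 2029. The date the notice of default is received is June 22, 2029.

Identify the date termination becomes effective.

October 12, 2029

Adding 25 calendar days to June 18, 2029 gives July 13, 2029, which is the last day of the cure period.
The date termination becomes effective: 91 calendar days after July 13, 2029 is October 12, 2029.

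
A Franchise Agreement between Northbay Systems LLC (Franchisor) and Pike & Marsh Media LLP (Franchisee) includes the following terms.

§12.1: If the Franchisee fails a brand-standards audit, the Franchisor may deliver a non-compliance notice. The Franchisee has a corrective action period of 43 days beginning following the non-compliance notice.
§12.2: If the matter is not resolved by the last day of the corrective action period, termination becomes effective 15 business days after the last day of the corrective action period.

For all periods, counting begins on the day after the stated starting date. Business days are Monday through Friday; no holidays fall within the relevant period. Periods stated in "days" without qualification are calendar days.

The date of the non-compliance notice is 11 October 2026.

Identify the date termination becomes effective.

14 December 2026

The last day of the corrective action period: 11 October 2026 + 43 days = 23 November 2026.
The date termination becomes effective: counting 15 business days from Monday, 23 November 2026 (Nov 24, Nov 25, Nov 26, Nov 27, …, Dec 10, Dec 11, Dec 14, skipping weekends) reaches Monday, 14 December 2026.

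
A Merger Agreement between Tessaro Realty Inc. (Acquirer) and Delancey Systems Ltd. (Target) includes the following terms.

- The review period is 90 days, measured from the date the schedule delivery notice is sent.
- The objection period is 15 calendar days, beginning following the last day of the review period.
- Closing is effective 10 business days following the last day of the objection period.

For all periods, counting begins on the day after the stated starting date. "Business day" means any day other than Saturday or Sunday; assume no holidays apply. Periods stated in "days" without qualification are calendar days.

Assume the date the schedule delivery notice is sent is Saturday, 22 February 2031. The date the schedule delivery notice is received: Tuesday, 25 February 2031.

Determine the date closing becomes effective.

The last day of the review period: 90 calendar days after 22 February 2031 is 23 May 2031.
The last day of the objection period: 15 calendar days after 23 May 2031 is 7 June 2031.
The date closing becomes effective: 10 business days after Saturday, 7 June 2031, skipping weekends — Jun 9, Jun 10, Jun 11, Jun 12, Jun 13, Jun 16, Jun 17, Jun 18, Jun 19, Jun 20 — lands on Friday, 20 June 2031.

20 June 2031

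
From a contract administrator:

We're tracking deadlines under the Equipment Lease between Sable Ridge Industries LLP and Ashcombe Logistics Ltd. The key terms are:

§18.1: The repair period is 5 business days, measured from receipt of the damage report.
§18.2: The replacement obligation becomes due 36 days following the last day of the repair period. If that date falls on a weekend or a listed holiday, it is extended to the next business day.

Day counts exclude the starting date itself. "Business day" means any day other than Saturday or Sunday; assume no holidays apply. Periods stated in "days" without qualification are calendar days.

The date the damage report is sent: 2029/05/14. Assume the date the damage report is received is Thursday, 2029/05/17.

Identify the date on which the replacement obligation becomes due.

2029/06/29

From Thursday, 2029/05/17, 5 business days (May 18, May 21, May 22, May 23, May 24, skipping weekends) brings us to Thursday, 2029/05/24, which is the last day of the repair period.
The date on which the replacement obligation becomes due: 2029/05/24 + 36 days = 2029/06/29. 2029/06/29 is a Friday, so no roll-forward applies.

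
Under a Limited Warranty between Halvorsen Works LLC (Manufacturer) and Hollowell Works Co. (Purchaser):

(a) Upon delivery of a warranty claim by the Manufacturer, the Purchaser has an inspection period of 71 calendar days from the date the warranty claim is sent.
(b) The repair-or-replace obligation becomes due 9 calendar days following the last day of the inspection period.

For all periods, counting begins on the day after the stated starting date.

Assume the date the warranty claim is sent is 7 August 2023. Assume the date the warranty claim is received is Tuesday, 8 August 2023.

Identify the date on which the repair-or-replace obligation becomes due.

26 October 2023

The last day of the inspection period: 7 August 2023 + 71 days = 17 October 2023.
The date on which the repair-or-replace obligation becomes due: 17 October 2023 + 9 days = 26 October 2023.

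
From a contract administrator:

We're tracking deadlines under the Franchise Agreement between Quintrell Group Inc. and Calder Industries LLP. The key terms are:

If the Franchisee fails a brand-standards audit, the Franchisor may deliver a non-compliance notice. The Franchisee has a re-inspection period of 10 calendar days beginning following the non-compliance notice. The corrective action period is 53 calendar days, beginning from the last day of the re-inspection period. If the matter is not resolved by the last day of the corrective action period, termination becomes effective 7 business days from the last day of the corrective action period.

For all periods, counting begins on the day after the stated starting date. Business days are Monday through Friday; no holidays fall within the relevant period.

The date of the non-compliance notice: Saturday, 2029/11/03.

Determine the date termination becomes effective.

2030/01/15

Adding 10 calendar days to 2029/11/03 gives 2029/11/13, which is the last day of the re-inspection period.
The last day of the corrective action period: 53 calendar days after 2029/11/13 is 2030/01/05.
From Saturday, 2030/01/05, 7 business days (Jan 7, Jan 8, Jan 9, Jan 10, Jan 11, Jan 14, Jan 15, skipping weekends) brings us to Tuesday, 2030/01/15, which is the date termination becomes effective.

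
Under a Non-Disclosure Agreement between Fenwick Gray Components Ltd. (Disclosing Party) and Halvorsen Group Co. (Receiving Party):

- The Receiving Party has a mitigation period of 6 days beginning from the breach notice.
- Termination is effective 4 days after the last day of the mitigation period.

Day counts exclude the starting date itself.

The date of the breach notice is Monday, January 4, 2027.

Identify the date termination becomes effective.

January 14, 2027

The last day of the mitigation period: January 4, 2027 + 6 days = January 10, 2027.
The date termination becomes effective: 4 calendar days after January 10, 2027 is January 14, 2027.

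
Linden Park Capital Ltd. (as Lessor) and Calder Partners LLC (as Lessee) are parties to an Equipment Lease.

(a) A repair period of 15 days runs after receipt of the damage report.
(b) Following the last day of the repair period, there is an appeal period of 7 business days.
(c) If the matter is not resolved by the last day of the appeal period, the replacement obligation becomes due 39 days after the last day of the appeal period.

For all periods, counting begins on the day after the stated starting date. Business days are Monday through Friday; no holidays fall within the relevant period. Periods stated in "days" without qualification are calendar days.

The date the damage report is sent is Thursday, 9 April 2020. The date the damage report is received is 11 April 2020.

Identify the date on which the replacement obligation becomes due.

13 June 2020

Adding 15 calendar days to 11 April 2020 gives 26 April 2020, which is the last day of the repair period.
From Sunday, 26 April 2020, 7 business days (Apr 27, Apr 28, Apr 29, Apr 30, May 1, May 4, May 5, skipping weekends) brings us to Tuesday, 5 May 2020, which is the last day of the appeal period.
The date on which the replacement obligation becomes due: 5 May 2020 + 39 days = 13 June 2020.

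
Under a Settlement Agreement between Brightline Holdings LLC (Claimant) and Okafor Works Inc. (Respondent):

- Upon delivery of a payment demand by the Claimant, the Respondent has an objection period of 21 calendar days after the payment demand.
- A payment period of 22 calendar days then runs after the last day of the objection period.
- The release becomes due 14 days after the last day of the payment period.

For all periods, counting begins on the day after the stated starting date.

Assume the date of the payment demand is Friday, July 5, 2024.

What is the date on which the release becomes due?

The last day of the objection period: 21 calendar days after July 5, 2024 is July 26, 2024.
The last day of the payment period: 22 calendar days after July 26, 2024 is August 17, 2024.
The date on which the release becomes due: August 17, 2024 + 14 days = August 31, 2024.

August 31, 2024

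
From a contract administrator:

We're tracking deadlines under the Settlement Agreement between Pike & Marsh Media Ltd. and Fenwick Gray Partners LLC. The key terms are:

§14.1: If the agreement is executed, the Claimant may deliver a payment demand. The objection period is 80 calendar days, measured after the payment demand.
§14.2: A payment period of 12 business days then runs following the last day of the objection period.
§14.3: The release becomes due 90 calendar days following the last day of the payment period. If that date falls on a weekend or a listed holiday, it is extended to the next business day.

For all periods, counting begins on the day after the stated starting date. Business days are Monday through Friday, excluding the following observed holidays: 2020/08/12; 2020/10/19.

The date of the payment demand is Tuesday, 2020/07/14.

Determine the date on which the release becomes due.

2021/01/19

The last day of the objection period: 2020/07/14 + 80 days = 2020/10/02.
The last day of the payment period: 12 business days after Friday, 2020/10/02, skipping weekends and the listed holiday on Oct 19 — Oct 5, Oct 6, Oct 7, Oct 8, …, Oct 16, Oct 20, Oct 21 — lands on Wednesday, 2020/10/21.
Adding 90 calendar days to 2020/10/21 gives 2021/01/19, which is the date on which the release becomes due. 2021/01/19 is a Tuesday and is not a listed holiday, so no roll-forward applies.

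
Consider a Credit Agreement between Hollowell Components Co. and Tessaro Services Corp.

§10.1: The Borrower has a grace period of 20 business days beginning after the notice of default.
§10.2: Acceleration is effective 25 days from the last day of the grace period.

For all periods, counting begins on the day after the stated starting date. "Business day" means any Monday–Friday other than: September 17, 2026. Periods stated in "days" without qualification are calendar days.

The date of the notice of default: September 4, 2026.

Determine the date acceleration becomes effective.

From Friday, September 4, 2026, 20 business days (Sep 7, Sep 8, Sep 9, Sep 10, …, Oct 1, Oct 2, Oct 5, skipping weekends and the listed holiday on Sep 17) brings us to Monday, October 5, 2026, which is the last day of the grace period.
Adding 25 calendar days to October 5, 2026 gives October 30, 2026, which is the date acceleration becomes effective.

October 30, 2026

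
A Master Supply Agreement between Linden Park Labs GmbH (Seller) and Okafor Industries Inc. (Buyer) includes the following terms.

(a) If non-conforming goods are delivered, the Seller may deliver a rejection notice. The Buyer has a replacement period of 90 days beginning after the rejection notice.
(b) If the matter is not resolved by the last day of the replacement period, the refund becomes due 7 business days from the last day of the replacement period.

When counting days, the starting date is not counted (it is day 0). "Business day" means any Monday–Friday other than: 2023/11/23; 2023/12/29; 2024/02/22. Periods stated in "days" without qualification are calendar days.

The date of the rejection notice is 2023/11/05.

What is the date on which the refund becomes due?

2024/02/13

The last day of the replacement period: 90 calendar days after 2023/11/05 is 2024/02/03.
The date on which the refund becomes due: counting 7 business days from Saturday, 2024/02/03 (Feb 5, Feb 6, Feb 7, Feb 8, Feb 9, Feb 12, Feb 13, skipping weekends) reaches Tuesday, 2024/02/13.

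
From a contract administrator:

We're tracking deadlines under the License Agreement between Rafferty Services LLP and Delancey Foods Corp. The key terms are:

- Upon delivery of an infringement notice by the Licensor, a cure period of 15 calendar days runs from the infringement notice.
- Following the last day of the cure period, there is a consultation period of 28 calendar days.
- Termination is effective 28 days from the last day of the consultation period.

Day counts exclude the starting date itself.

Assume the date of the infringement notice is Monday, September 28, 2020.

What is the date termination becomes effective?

December 8, 2020

The last day of the cure period: 15 calendar days after September 28, 2020 is October 13, 2020.
The last day of the consultation period: October 13, 2020 + 28 days = November 10, 2020.
The date termination becomes effective: November 10, 2020 + 28 days = December 8, 2020.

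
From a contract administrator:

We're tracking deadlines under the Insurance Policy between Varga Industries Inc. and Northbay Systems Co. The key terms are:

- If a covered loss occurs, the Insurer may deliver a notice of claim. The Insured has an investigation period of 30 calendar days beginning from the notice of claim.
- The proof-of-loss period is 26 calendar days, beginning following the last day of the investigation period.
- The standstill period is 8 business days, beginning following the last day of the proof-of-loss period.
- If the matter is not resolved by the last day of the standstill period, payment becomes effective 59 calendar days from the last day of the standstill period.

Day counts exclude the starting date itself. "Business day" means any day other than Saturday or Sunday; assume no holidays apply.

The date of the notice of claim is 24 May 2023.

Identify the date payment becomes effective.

28 September 2023

The last day of the investigation period: 30 calendar days after 24 May 2023 is 23 June 2023.
The last day of the proof-of-loss period: 26 calendar days after 23 June 2023 is 19 July 2023.
From Wednesday, 19 July 2023, 8 business days (Jul 20, Jul 21, Jul 24, Jul 25, Jul 26, Jul 27, Jul 28, Jul 31, skipping weekends) brings us to Monday, 31 July 2023, which is the last day of the standstill period.
The date payment becomes effective: 59 calendar days after 31 July 2023 is 28 September 2023.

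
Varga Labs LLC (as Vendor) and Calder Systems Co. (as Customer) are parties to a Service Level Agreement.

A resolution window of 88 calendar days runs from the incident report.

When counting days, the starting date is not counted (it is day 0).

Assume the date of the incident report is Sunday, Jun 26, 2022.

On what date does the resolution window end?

Sep 22, 2022

The last day of the resolution window: Jun 26, 2022 + 88 days = Sep 22, 2022.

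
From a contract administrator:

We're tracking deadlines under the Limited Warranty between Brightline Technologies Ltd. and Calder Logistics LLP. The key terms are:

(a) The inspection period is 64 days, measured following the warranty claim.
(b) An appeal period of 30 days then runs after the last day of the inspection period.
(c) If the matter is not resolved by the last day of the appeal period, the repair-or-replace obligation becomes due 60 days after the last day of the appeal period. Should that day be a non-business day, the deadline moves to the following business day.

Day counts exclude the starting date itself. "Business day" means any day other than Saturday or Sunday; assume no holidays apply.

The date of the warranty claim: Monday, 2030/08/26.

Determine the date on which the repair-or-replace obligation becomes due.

2031/01/27

The last day of the inspection period: 64 calendar days after 2030/08/26 is 2030/10/29.
The last day of the appeal period: 30 calendar days after 2030/10/29 is 2030/11/28.
Adding 60 calendar days to 2030/11/28 gives 2031/01/27, which is the date on which the repair-or-replace obligation becomes due. 2031/01/27 is a Monday, so no roll-forward applies.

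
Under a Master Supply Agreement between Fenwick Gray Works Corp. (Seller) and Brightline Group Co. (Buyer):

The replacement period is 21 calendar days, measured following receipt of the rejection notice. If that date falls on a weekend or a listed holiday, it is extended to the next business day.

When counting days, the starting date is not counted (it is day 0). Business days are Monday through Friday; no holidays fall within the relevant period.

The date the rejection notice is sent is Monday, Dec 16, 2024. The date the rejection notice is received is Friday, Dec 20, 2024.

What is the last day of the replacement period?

Adding 21 calendar days to Dec 20, 2024 gives Jan 10, 2025, which is the last day of the replacement period. Jan 10, 2025 is a Friday, so no roll-forward applies.

Jan 10, 2025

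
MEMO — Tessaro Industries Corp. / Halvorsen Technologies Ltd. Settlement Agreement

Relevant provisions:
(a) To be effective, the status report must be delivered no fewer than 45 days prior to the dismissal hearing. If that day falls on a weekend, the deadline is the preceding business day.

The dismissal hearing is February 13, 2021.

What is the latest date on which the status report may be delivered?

December 30, 2020

Counting back 45 calendar days from February 13, 2021 gives December 30, 2020. That is a Wednesday, so no adjustment is needed.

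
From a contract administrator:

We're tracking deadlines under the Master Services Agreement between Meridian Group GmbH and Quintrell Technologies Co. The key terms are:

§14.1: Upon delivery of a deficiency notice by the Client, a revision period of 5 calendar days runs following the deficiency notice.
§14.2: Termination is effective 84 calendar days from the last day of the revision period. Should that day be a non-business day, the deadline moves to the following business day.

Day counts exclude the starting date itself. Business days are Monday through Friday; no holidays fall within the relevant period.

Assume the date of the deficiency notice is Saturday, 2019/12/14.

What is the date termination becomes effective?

2020/03/12

Adding 5 calendar days to 2019/12/14 gives 2019/12/19, which is the last day of the revision period.
The date termination becomes effective: 84 calendar days after 2019/12/19 is 2020/03/12. 2020/03/12 is a Thursday, so no roll-forward applies.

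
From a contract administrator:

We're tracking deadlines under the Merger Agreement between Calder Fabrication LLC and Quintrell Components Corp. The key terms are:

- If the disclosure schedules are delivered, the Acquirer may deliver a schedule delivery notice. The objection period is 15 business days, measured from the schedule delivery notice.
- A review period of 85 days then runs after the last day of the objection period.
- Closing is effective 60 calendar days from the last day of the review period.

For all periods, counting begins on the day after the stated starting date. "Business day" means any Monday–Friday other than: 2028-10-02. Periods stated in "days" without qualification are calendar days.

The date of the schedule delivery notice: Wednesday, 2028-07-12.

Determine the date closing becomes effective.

From Wednesday, 2028-07-12, 15 business days (Jul 13, Jul 14, Jul 17, Jul 18, …, Jul 31, Aug 1, Aug 2, skipping weekends) brings us to Wednesday, 2028-08-02, which is the last day of the objection period.
The last day of the review period: 2028-08-02 + 85 days = 2028-10-26.
The date closing becomes effective: 60 calendar days after 2028-10-26 is 2028-12-25.

2028-12-25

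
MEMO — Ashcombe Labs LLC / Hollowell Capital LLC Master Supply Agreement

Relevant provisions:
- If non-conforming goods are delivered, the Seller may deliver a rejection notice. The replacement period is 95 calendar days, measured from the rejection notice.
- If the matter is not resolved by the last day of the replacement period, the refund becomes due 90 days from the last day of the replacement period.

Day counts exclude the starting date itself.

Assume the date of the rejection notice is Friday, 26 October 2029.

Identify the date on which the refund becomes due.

29 April 2030

Adding 95 calendar days to 26 October 2029 gives 29 January 2030, which is the last day of the replacement period.
Adding 90 calendar days to 29 January 2030 gives 29 April 2030, which is the date on which the refund becomes due.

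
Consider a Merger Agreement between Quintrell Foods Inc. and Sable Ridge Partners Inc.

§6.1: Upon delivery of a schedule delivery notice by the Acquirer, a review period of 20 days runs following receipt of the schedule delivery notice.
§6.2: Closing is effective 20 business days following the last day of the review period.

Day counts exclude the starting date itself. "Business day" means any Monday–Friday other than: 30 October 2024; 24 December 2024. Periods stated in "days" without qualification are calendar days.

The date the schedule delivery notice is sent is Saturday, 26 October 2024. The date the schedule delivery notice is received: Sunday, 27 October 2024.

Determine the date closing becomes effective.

The last day of the review period: 27 October 2024 + 20 days = 16 November 2024.
The date closing becomes effective: 20 business days after Saturday, 16 November 2024, skipping weekends — Nov 18, Nov 19, Nov 20, Nov 21, …, Dec 11, Dec 12, Dec 13 — lands on Friday, 13 December 2024.

13 December 2024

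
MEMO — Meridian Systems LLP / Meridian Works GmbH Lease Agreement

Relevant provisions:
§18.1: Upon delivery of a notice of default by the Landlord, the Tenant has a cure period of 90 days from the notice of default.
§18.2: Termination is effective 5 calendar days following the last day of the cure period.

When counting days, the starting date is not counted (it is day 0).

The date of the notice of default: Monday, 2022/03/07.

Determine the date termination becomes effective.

2022/06/10

Adding 90 calendar days to 2022/03/07 gives 2022/06/05, which is the last day of the cure period.
Adding 5 calendar days to 2022/06/05 gives 2022/06/10, which is the date termination becomes effective.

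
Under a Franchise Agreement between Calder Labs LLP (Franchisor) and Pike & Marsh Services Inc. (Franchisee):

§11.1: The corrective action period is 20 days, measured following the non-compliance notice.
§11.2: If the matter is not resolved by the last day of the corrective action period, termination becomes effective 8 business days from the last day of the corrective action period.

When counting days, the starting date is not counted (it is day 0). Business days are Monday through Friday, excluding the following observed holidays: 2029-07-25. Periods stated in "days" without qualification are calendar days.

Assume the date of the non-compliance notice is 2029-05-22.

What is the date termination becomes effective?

2029-06-21

The last day of the corrective action period: 2029-05-22 + 20 days = 2029-06-11.
The date termination becomes effective: 8 business days after Monday, 2029-06-11, skipping weekends — Jun 12, Jun 13, Jun 14, Jun 15, Jun 18, Jun 19, Jun 20, Jun 21 — lands on Thursday, 2029-06-21.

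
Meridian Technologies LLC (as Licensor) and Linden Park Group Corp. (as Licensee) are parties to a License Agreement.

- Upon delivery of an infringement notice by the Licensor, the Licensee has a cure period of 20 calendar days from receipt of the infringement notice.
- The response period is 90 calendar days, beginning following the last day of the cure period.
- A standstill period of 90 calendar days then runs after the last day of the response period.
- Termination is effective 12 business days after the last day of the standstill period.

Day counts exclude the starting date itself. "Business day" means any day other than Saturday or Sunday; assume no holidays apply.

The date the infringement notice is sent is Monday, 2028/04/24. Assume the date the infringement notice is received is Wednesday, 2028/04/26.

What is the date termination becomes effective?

2028/11/28

Adding 20 calendar days to 2028/04/26 gives 2028/05/16, which is the last day of the cure period.
The last day of the response period: 90 calendar days after 2028/05/16 is 2028/08/14.
Adding 90 calendar days to 2028/08/14 gives 2028/11/12, which is the last day of the standstill period.
The date termination becomes effective: 12 business days after Sunday, 2028/11/12, skipping weekends — Nov 13, Nov 14, Nov 15, Nov 16, …, Nov 24, Nov 27, Nov 28 — lands on Tuesday, 2028/11/28.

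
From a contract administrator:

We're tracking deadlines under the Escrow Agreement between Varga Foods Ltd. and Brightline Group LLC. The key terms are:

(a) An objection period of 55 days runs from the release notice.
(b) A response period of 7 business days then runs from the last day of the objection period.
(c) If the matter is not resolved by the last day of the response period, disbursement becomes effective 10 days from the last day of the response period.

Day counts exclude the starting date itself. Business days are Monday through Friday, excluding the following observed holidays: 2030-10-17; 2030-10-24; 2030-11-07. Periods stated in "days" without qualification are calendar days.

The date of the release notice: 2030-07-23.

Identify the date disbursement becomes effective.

The last day of the objection period: 55 calendar days after 2030-07-23 is 2030-09-16.
The last day of the response period: 7 business days after Monday, 2030-09-16, skipping weekends — Sep 17, Sep 18, Sep 19, Sep 20, Sep 23, Sep 24, Sep 25 — lands on Wednesday, 2030-09-25.
The date disbursement becomes effective: 10 calendar days after 2030-09-25 is 2030-10-05.

2030-10-05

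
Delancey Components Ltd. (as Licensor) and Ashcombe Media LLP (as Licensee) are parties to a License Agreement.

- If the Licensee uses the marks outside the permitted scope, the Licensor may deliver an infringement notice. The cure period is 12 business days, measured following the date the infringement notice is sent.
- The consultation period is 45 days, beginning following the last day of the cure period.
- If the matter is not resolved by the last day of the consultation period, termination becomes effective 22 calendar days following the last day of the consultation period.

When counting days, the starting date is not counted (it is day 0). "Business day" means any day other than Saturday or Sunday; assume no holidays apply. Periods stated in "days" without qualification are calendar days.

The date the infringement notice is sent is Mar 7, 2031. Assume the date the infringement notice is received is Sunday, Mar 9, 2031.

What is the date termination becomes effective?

From Friday, Mar 7, 2031, 12 business days (Mar 10, Mar 11, Mar 12, Mar 13, …, Mar 21, Mar 24, Mar 25, skipping weekends) brings us to Tuesday, Mar 25, 2031, which is the last day of the cure period.
Adding 45 calendar days to Mar 25, 2031 gives May 9, 2031, which is the last day of the consultation period.
The date termination becomes effective: 22 calendar days after May 9, 2031 is May 31, 2031.

May 31, 2031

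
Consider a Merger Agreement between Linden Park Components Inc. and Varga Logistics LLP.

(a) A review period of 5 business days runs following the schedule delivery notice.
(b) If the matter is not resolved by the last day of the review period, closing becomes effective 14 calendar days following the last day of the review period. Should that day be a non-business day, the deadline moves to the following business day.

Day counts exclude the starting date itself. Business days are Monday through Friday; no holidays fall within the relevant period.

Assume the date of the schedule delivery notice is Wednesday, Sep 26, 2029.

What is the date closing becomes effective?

From Wednesday, Sep 26, 2029, 5 business days (Sep 27, Sep 28, Oct 1, Oct 2, Oct 3, skipping weekends) brings us to Wednesday, Oct 3, 2029, which is the last day of the review period.
The date closing becomes effective: 14 calendar days after Oct 3, 2029 is Oct 17, 2029. Oct 17, 2029 is a Wednesday, so no roll-forward applies.

Oct 17, 2029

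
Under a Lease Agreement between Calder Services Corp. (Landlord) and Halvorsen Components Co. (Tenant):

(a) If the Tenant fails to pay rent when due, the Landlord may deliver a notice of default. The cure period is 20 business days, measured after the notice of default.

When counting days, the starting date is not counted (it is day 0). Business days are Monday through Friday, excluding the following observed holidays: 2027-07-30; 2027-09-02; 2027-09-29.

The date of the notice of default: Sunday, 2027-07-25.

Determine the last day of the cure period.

2027-08-23

The last day of the cure period: 20 business days after Sunday, 2027-07-25, skipping weekends and the listed holiday on Jul 30 — Jul 26, Jul 27, Jul 28, Jul 29, …, Aug 19, Aug 20, Aug 23 — lands on Monday, 2027-08-23.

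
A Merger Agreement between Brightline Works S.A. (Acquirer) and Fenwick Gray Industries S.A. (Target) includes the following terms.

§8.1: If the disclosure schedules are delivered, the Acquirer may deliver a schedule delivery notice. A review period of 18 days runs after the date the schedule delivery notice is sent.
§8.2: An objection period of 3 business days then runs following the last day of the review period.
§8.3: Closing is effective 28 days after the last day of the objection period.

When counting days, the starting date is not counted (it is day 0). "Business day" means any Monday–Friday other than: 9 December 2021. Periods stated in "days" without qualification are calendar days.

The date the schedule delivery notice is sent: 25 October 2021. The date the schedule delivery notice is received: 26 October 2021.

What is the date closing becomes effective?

15 December 2021

The last day of the review period: 18 calendar days after 25 October 2021 is 12 November 2021.
The last day of the objection period: 3 business days after Friday, 12 November 2021, skipping weekends — Nov 15, Nov 16, Nov 17 — lands on Wednesday, 17 November 2021.
The date closing becomes effective: 17 November 2021 + 28 days = 15 December 2021.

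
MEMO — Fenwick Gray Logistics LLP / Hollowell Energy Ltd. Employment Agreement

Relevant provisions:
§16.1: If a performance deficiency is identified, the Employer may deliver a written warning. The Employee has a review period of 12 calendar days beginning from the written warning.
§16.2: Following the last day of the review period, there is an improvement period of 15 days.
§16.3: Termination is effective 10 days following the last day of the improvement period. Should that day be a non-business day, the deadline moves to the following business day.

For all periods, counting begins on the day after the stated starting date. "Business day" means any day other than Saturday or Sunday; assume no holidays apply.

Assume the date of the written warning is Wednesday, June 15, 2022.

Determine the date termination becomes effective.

July 22, 2022

The last day of the review period: June 15, 2022 + 12 days = June 27, 2022.
The last day of the improvement period: 15 calendar days after June 27, 2022 is July 12, 2022.
Adding 10 calendar days to July 12, 2022 gives July 22, 2022, which is the date termination becomes effective. July 22, 2022 is a Friday, so no roll-forward applies.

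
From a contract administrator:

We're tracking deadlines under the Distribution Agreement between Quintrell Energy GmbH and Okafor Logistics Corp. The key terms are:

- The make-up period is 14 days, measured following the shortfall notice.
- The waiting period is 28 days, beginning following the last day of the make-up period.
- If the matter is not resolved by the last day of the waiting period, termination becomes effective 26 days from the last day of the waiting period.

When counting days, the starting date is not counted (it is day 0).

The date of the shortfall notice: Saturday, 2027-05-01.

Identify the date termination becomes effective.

2027-07-08

Adding 14 calendar days to 2027-05-01 gives 2027-05-15, which is the last day of the make-up period.
The last day of the waiting period: 2027-05-15 + 28 days = 2027-06-12.
Adding 26 calendar days to 2027-06-12 gives 2027-07-08, which is the date termination becomes effective.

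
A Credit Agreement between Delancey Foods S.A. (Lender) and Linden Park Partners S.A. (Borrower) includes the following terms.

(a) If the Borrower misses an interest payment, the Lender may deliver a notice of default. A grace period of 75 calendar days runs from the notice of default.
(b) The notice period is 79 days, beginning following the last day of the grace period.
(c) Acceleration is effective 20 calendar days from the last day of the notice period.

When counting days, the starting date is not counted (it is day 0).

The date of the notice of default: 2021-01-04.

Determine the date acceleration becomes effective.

The last day of the grace period: 2021-01-04 + 75 days = 2021-03-20.
Adding 79 calendar days to 2021-03-20 gives 2021-06-07, which is the last day of the notice period.
The date acceleration becomes effective: 2021-06-07 + 20 days = 2021-06-27.

2021-06-27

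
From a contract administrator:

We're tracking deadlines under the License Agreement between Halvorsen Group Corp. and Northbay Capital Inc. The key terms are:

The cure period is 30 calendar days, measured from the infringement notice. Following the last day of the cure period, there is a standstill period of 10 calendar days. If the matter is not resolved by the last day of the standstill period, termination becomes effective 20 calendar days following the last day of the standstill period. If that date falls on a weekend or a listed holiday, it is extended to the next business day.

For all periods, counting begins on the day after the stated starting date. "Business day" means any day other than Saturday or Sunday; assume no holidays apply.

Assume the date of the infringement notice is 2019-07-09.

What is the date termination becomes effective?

2019-09-09

The last day of the cure period: 2019-07-09 + 30 days = 2019-08-08.
Adding 10 calendar days to 2019-08-08 gives 2019-08-18, which is the last day of the standstill period.
Adding 20 calendar days to 2019-08-18 gives 2019-09-07, which is the date termination becomes effective. That falls on a Saturday, so it rolls to the next business day, Monday, 2019-09-09.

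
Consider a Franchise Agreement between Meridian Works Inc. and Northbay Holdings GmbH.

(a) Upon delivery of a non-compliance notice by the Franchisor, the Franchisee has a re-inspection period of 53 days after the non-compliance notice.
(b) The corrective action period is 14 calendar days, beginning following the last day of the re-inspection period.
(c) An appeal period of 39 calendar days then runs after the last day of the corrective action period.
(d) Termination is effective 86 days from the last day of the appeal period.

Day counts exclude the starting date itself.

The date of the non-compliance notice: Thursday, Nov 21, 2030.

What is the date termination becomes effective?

Jun 1, 2031

The last day of the re-inspection period: Nov 21, 2030 + 53 days = Jan 13, 2031.
The last day of the corrective action period: 14 calendar days after Jan 13, 2031 is Jan 27, 2031.
The last day of the appeal period: Jan 27, 2031 + 39 days = Mar 7, 2031.
Adding 86 calendar days to Mar 7, 2031 gives Jun 1, 2031, which is the date termination becomes effective.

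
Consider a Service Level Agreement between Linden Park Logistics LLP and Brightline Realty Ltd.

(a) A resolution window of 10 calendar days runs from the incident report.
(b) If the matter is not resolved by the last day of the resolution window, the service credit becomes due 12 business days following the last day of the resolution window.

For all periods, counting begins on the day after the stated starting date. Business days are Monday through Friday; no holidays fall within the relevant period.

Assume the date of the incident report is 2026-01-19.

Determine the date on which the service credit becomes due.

2026-02-16

The last day of the resolution window: 2026-01-19 + 10 days = 2026-01-29.
The date on which the service credit becomes due: 12 business days after Thursday, 2026-01-29, skipping weekends — Jan 30, Feb 2, Feb 3, Feb 4, …, Feb 12, Feb 13, Feb 16 — lands on Monday, 2026-02-16.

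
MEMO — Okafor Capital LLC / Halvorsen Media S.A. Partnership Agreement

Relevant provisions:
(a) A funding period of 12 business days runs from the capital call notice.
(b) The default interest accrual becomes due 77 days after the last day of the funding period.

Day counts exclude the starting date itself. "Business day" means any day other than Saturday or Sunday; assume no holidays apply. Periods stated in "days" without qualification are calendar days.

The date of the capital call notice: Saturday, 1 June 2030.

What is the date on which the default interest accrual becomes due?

3 September 2030

The last day of the funding period: 12 business days after Saturday, 1 June 2030, skipping weekends — Jun 3, Jun 4, Jun 5, Jun 6, …, Jun 14, Jun 17, Jun 18 — lands on Tuesday, 18 June 2030.
The date on which the default interest accrual becomes due: 77 calendar days after 18 June 2030 is 3 September 2030.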